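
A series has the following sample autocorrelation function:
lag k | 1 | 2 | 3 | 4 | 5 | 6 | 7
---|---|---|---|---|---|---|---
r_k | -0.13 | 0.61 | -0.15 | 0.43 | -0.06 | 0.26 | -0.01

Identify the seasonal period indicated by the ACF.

The largest autocorrelation is r_2 = 0.61, with weaker echoes at lags 4 (0.43) and 6 (0.26); the remaining lags stay at or below -0.01.
The dominant spike at lag 2 indicates a seasonal period of 2.

2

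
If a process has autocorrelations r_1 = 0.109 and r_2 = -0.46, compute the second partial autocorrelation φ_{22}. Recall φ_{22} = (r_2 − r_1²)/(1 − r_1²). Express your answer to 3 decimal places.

φ_{22} = (r_2 − r_1²) / (1 − r_1²)
r_1² = (0.109)² = 0.011881
Numerator = -0.46 − 0.0119 = -0.4719; denominator = 1 − 0.0119 = 0.9881
φ_{22} = -0.4719 / 0.9881 = -0.478

-0.478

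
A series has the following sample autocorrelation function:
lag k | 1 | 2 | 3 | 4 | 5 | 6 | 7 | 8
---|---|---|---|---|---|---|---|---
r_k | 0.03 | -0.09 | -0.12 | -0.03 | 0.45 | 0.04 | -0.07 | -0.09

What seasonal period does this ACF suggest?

The largest autocorrelation is r_5 = 0.45; the remaining lags stay at or below 0.04.
The dominant spike at lag 5 indicates a seasonal period of 5.

5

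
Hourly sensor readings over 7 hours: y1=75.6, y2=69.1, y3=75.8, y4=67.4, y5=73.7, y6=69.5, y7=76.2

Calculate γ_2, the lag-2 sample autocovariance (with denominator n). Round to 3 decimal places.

7.322

Mean ȳ = (75.6 + 69.1 + 75.8 + 67.4 + 73.7 + 69.5 + 76.2)/7 = 72.4714
Σ_{t=1}^{5}(y_t−ȳ)(y_{t+2}−ȳ) = 51.2512
γ_2 = 51.2512 / 7 = 7.322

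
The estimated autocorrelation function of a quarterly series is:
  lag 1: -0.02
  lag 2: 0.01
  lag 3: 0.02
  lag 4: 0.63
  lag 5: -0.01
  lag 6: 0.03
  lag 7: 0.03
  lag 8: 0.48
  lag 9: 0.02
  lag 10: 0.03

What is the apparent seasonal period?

The largest autocorrelation is r_4 = 0.63, with a weaker echo at lag 8 (0.48); the remaining lags stay at or below 0.03.
The dominant spike at lag 4 indicates a seasonal period of 4.

4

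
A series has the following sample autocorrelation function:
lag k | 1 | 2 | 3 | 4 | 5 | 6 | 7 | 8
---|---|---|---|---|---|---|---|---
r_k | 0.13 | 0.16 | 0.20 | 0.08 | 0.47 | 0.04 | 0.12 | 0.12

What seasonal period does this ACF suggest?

The largest autocorrelation is r_5 = 0.47; the remaining lags stay at or below 0.20.
The dominant spike at lag 5 indicates a seasonal period of 5.

5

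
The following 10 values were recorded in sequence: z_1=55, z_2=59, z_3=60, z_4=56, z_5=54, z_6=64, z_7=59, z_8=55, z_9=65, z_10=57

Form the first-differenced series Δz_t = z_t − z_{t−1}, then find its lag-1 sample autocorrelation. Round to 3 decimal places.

-0.478

First differences Δz: 4, 1, -4, -2, 10, -5, -4, 10, -8
Mean of differences = 0.2222
Numerator Σ(Δz_t−Δz̄)(Δz_{t+1}−Δz̄) = -163.3827
Denominator Σ(Δz_t−Δz̄)² = 341.5556
r_1(Δz) = -163.3827 / 341.5556 = -0.478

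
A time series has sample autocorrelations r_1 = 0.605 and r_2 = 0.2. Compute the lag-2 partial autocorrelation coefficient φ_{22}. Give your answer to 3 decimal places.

-0.262

φ_{22} = (r_2 − r_1²) / (1 − r_1²)
r_1² = (0.605)² = 0.366025
Numerator = 0.2 − 0.3660 = -0.1660; denominator = 1 − 0.3660 = 0.6340
φ_{22} = -0.1660 / 0.6340 = -0.262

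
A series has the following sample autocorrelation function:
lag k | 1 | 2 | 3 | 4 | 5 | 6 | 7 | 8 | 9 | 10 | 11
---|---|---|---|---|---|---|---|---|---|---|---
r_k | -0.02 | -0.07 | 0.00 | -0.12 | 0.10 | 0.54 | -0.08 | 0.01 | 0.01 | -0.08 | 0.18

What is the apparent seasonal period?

The largest autocorrelation is r_6 = 0.54; the remaining lags stay at or below 0.18.
The dominant spike at lag 6 indicates a seasonal period of 6.

6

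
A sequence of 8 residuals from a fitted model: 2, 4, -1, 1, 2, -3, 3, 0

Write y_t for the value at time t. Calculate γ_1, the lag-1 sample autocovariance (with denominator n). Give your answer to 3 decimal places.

-2.125

Mean ȳ = (2 + 4 − 1 + 1 + 2 − 3 + 3 + 0)/8 = 1.0000
Σ_{t=1}^{7}(y_t−ȳ)(y_{t+1}−ȳ) = -17.0000
γ_1 = -17.0000 / 8 = -2.125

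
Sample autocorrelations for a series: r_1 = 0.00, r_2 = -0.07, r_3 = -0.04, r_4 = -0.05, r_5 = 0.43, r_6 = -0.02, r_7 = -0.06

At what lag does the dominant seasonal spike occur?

5

The largest autocorrelation is r_5 = 0.43; the remaining lags stay at or below 0.00.
The dominant spike at lag 5 indicates a seasonal period of 5.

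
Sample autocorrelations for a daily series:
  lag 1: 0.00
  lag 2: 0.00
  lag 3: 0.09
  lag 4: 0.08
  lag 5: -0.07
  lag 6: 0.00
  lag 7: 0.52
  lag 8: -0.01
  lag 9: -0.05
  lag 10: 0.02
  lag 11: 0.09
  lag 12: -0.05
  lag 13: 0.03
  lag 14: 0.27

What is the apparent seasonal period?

The largest autocorrelation is r_7 = 0.52, with a weaker echo at lag 14 (0.27); the remaining lags stay at or below 0.09.
The dominant spike at lag 7 indicates a seasonal period of 7.

7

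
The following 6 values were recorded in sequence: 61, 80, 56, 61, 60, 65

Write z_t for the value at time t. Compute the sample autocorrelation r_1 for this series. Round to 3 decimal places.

-0.405

Mean z̄ = (61 + 80 + 56 + 61 + 60 + 65)/6 = 63.8333
Deviations from mean: -2.8333, 16.1667, -7.8333, -2.8333, -3.8333, 1.1667
Numerator Σ_{t=1}^{5}(z_t−z̄)(z_{t+1}−z̄) = -143.8611
Denominator Σ(z_t−z̄)² = 354.8333
r_1 = -143.8611 / 354.8333 = -0.405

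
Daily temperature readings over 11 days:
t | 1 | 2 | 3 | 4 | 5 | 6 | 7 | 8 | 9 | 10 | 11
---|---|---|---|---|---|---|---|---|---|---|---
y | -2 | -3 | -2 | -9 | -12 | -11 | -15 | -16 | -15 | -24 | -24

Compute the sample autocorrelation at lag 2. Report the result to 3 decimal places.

Mean ȳ = (-2 − 3 − 2 − 9 − 12 − 11 − 15 − 16 − 15 − 24 − 24)/11 = -12.0909
Numerator Σ_{t=1}^{9}(y_t−ȳ)(y_{t+2}−ȳ) = 219.3471
Denominator Σ(y_t−ȳ)² = 612.9091
r_2 = 219.3471 / 612.9091 = 0.358

0.358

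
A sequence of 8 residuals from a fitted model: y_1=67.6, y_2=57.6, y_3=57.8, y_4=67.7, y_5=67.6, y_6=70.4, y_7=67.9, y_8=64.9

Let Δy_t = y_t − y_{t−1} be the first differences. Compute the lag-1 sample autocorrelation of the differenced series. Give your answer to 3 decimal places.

First differences Δy: -10.0, 0.2, 9.9, -0.1, 2.8, -2.5, -3.0
Mean of differences = -0.3857
Numerator Σ(Δy_t−Δȳ)(Δy_{t+1}−Δȳ) = 3.0341
Denominator Σ(Δy_t−Δȳ)² = 220.1086
r_1(Δy) = 3.0341 / 220.1086 = 0.014

0.014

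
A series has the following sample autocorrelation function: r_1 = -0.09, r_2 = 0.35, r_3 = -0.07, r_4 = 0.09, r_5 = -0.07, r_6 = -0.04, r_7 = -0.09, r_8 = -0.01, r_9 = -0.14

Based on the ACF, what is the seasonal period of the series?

The largest autocorrelation is r_2 = 0.35; the remaining lags stay at or below 0.09.
The dominant spike at lag 2 indicates a seasonal period of 2.

2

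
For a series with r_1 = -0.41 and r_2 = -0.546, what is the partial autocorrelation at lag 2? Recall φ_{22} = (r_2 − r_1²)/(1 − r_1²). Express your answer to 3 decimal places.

φ_{22} = (r_2 − r_1²) / (1 − r_1²)
r_1² = (-0.41)² = 0.1681
Numerator = -0.546 − 0.1681 = -0.7141; denominator = 1 − 0.1681 = 0.8319
φ_{22} = -0.7141 / 0.8319 = -0.858

-0.858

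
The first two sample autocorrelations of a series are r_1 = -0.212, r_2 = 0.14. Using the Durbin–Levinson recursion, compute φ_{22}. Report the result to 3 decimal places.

0.100

φ_{22} = (r_2 − r_1²) / (1 − r_1²)
r_1² = (-0.212)² = 0.044944
Numerator = 0.14 − 0.0449 = 0.0951; denominator = 1 − 0.0449 = 0.9551
φ_{22} = 0.0951 / 0.9551 = 0.100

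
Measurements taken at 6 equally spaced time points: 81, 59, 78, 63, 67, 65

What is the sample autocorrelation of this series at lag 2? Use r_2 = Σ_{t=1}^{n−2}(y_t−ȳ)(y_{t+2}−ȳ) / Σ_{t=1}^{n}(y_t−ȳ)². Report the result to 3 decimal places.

0.458

Mean ȳ = (81 + 59 + 78 + 63 + 67 + 65)/6 = 68.8333
Deviations from mean: 12.1667, -9.8333, 9.1667, -5.8333, -1.8333, -3.8333
Σ(y_t−ȳ)(y_{t+2}−ȳ) = (111.5278) + (57.3611) + (-16.8056) + (22.3611) = 174.4444
Denominator Σ(y_t−ȳ)² = 380.8333
r_2 = 174.4444 / 380.8333 = 0.458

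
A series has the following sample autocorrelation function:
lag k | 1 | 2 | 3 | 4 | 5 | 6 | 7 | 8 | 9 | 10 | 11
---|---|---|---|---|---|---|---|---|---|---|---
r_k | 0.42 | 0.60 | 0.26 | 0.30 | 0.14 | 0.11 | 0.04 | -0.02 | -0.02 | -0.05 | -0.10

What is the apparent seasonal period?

The largest autocorrelation is r_2 = 0.60; the remaining lags stay at or below 0.42.
The dominant spike at lag 2 indicates a seasonal period of 2.

2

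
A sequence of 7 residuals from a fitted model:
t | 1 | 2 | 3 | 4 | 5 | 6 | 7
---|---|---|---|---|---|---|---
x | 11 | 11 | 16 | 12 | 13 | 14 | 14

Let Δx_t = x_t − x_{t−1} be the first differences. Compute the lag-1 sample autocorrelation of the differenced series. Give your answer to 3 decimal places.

-0.596

First differences Δx: 0, 5, -4, 1, 1, 0
Mean of differences = 0.5000
Numerator Σ(Δx_t−Δx̄)(Δx_{t+1}−Δx̄) = -24.7500
Denominator Σ(Δx_t−Δx̄)² = 41.5000
r_1(Δx) = -24.7500 / 41.5000 = -0.596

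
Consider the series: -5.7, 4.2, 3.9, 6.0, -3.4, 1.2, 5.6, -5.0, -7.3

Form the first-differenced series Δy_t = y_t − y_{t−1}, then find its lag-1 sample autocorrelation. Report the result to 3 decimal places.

-0.202

First differences Δy: 9.9, -0.3, 2.1, -9.4, 4.6, 4.4, -10.6, -2.3
Mean of differences = -0.2000
Numerator Σ(Δy_t−Δȳ)(Δy_{t+1}−Δȳ) = -70.4800
Denominator Σ(Δy_t−Δȳ)² = 348.7200
r_1(Δy) = -70.4800 / 348.7200 = -0.202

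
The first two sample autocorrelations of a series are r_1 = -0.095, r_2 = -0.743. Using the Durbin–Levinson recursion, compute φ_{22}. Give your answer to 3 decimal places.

φ_{22} = (r_2 − r_1²) / (1 − r_1²)
r_1² = (-0.095)² = 0.009025
Numerator = -0.743 − 0.0090 = -0.7520; denominator = 1 − 0.0090 = 0.9910
φ_{22} = -0.7520 / 0.9910 = -0.759

-0.759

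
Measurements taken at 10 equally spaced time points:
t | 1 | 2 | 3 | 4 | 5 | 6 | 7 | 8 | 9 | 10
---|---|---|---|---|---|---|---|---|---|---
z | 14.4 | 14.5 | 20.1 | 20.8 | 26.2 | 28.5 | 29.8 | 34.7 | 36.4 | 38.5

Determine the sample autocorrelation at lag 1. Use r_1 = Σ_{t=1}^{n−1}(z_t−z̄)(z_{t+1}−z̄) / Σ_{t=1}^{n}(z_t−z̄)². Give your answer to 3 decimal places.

Mean z̄ = (14.4 + 14.5 + 20.1 + 20.8 + 26.2 + 28.5 + 29.8 + 34.7 + 36.4 + 38.5)/10 = 26.3900
Numerator Σ_{t=1}^{9}(z_t−z̄)(z_{t+1}−z̄) = 493.1079
Denominator Σ(z_t−z̄)² = 687.9690
r_1 = 493.1079 / 687.9690 = 0.717

0.717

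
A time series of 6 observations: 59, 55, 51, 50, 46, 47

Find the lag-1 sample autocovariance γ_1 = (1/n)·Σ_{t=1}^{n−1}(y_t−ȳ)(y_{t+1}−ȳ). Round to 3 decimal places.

Mean ȳ = (59 + 55 + 51 + 50 + 46 + 47)/6 = 51.3333
Deviations: 7.6667, 3.6667, -0.3333, -1.3333, -5.3333, -4.3333
Σ_{t=1}^{5}(y_t−ȳ)(y_{t+1}−ȳ) = 57.5556
γ_1 = 57.5556 / 6 = 9.593

9.593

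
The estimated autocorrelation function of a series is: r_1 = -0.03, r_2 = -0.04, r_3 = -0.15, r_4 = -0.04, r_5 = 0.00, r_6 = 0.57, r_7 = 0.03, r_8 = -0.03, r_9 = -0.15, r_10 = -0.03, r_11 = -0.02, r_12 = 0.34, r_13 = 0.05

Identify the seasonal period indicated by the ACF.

6

The largest autocorrelation is r_6 = 0.57, with a weaker echo at lag 12 (0.34); the remaining lags stay at or below 0.05.
The dominant spike at lag 6 indicates a seasonal period of 6.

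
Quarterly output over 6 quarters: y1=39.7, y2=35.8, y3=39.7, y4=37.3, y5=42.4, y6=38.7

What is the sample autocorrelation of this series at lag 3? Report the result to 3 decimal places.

-0.478

Mean ȳ = (39.7 + 35.8 + 39.7 + 37.3 + 42.4 + 38.7)/6 = 38.9333
Σ(y_t−ȳ)(y_{t+3}−ȳ) = (-1.2522) + (-10.8622) + (-0.1789) = -12.2933
Denominator Σ(y_t−ȳ)² = 25.7333
r_3 = -12.2933 / 25.7333 = -0.478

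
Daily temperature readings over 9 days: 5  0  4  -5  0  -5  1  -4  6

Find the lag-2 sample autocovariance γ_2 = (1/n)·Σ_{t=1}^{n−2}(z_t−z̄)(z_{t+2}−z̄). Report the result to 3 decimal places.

Mean z̄ = (5 + 0 + 4 − 5 + 0 − 5 + 1 − 4 + 6)/9 = 0.2222
Σ_{t=1}^{7}(z_t−z̄)(z_{t+2}−z̄) = 72.0123
γ_2 = 72.0123 / 9 = 8.001

8.001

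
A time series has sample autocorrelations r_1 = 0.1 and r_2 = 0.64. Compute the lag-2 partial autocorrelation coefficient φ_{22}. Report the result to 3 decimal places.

0.636

φ_{22} = (r_2 − r_1²) / (1 − r_1²)
r_1² = (0.1)² = 0.01
Numerator = 0.64 − 0.0100 = 0.6300; denominator = 1 − 0.0100 = 0.9900
φ_{22} = 0.6300 / 0.9900 = 0.636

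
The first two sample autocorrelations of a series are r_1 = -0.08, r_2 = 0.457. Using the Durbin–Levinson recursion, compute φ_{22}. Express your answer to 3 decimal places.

φ_{22} = (r_2 − r_1²) / (1 − r_1²)
r_1² = (-0.08)² = 0.0064
Numerator = 0.457 − 0.0064 = 0.4506; denominator = 1 − 0.0064 = 0.9936
φ_{22} = 0.4506 / 0.9936 = 0.454

0.454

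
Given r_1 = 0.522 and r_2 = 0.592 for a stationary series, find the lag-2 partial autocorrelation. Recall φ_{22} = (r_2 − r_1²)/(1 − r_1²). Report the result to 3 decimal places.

φ_{22} = (r_2 − r_1²) / (1 − r_1²)
r_1² = (0.522)² = 0.272484
Numerator = 0.592 − 0.2725 = 0.3195; denominator = 1 − 0.2725 = 0.7275
φ_{22} = 0.3195 / 0.7275 = 0.439

0.439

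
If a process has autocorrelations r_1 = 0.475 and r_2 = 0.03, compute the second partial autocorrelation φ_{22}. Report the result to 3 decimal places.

-0.253

φ_{22} = (r_2 − r_1²) / (1 − r_1²)
r_1² = (0.475)² = 0.225625
Numerator = 0.03 − 0.2256 = -0.1956; denominator = 1 − 0.2256 = 0.7744
φ_{22} = -0.1956 / 0.7744 = -0.253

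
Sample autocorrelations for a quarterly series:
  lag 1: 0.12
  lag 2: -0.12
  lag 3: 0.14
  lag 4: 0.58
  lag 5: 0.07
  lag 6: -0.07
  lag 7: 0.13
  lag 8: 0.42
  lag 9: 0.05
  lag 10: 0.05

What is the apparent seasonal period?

The largest autocorrelation is r_4 = 0.58, with a weaker echo at lag 8 (0.42); the remaining lags stay at or below 0.14.
The dominant spike at lag 4 indicates a seasonal period of 4.

4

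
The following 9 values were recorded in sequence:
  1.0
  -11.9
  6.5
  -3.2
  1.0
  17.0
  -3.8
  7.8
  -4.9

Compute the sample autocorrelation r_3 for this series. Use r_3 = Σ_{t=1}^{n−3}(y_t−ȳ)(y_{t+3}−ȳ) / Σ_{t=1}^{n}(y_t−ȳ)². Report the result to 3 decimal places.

Mean ȳ = (1.0 − 11.9 + 6.5 − 3.2 + 1.0 + 17.0 − 3.8 + 7.8 − 4.9)/9 = 1.0556
Σ(y_t−ȳ)(y_{t+3}−ȳ) = (0.2364) + (0.7198) + (86.8086) + (20.6631) + (-0.3747) + (-94.9580) = 13.0952
Denominator Σ(y_t−ȳ)² = 574.3622
r_3 = 13.0952 / 574.3622 = 0.023

0.023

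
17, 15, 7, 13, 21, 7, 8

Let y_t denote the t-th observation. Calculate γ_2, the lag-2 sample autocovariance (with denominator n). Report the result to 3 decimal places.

Mean ȳ = (17 + 15 + 7 + 13 + 21 + 7 + 8)/7 = 12.5714
Deviations: 4.4286, 2.4286, -5.5714, 0.4286, 8.4286, -5.5714, -4.5714
Σ_{t=1}^{5}(y_t−ȳ)(y_{t+2}−ȳ) = -111.5102
γ_2 = -111.5102 / 7 = -15.930

-15.930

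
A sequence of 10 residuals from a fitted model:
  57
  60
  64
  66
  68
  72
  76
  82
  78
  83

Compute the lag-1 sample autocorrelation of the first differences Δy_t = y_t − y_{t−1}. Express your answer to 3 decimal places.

-0.484

First differences Δy: 3, 4, 2, 2, 4, 4, 6, -4, 5
Mean of differences = 2.8889
Numerator Σ(Δy_t−Δȳ)(Δy_{t+1}−Δȳ) = -32.3457
Denominator Σ(Δy_t−Δȳ)² = 66.8889
r_1(Δy) = -32.3457 / 66.8889 = -0.484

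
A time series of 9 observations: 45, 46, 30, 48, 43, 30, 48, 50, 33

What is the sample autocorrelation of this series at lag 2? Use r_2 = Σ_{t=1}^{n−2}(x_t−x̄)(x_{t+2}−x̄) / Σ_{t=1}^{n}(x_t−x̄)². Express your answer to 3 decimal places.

-0.467

Mean x̄ = (45 + 46 + 30 + 48 + 43 + 30 + 48 + 50 + 33)/9 = 41.4444
Numerator Σ_{t=1}^{7}(x_t−x̄)(x_{t+2}−x̄) = -246.7284
Denominator Σ(x_t−x̄)² = 528.2222
r_2 = -246.7284 / 528.2222 = -0.467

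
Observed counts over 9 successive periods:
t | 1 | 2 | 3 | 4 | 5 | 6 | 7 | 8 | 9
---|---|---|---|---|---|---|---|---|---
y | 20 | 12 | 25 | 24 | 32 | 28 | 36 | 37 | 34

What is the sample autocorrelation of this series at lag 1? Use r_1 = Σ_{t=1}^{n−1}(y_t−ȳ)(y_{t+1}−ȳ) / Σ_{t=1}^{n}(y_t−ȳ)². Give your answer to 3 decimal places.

0.550

Mean ȳ = (20 + 12 + 25 + 24 + 32 + 28 + 36 + 37 + 34)/9 = 27.5556
Numerator Σ_{t=1}^{8}(y_t−ȳ)(y_{t+1}−ȳ) = 296.9136
Denominator Σ(y_t−ȳ)² = 540.2222
r_1 = 296.9136 / 540.2222 = 0.550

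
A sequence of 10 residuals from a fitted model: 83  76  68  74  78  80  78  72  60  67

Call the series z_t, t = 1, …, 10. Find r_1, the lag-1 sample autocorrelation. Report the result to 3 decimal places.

0.388

Mean z̄ = (83 + 76 + 68 + 74 + 78 + 80 + 78 + 72 + 60 + 67)/10 = 73.6000
Numerator Σ_{t=1}^{9}(z_t−z̄)(z_{t+1}−z̄) = 169.4400
Denominator Σ(z_t−z̄)² = 436.4000
r_1 = 169.4400 / 436.4000 = 0.388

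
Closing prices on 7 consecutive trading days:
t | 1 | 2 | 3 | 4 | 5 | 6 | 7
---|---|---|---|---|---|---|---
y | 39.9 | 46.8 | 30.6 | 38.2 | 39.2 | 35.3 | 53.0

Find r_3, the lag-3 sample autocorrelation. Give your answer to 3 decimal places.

Mean ȳ = (39.9 + 46.8 + 30.6 + 38.2 + 39.2 + 35.3 + 53.0)/7 = 40.4286
Deviations from mean: -0.5286, 6.3714, -9.8286, -2.2286, -1.2286, -5.1286, 12.5714
Numerator Σ_{t=1}^{4}(y_t−ȳ)(y_{t+3}−ȳ) = 15.7404
Denominator Σ(y_t−ȳ)² = 328.2943
r_3 = 15.7404 / 328.2943 = 0.048

0.048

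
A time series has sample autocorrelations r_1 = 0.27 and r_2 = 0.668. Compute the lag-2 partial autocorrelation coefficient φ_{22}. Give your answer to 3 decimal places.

0.642

φ_{22} = (r_2 − r_1²) / (1 − r_1²)
r_1² = (0.27)² = 0.0729
Numerator = 0.668 − 0.0729 = 0.5951; denominator = 1 − 0.0729 = 0.9271
φ_{22} = 0.5951 / 0.9271 = 0.642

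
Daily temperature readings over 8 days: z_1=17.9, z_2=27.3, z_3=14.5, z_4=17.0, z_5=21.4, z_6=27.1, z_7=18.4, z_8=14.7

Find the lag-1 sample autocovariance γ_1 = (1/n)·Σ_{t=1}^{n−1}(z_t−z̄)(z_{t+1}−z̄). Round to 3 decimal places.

-4.369

Mean z̄ = (17.9 + 27.3 + 14.5 + 17.0 + 21.4 + 27.1 + 18.4 + 14.7)/8 = 19.7875
Σ_{t=1}^{7}(z_t−z̄)(z_{t+1}−z̄) = -34.9539
γ_1 = -34.9539 / 8 = -4.369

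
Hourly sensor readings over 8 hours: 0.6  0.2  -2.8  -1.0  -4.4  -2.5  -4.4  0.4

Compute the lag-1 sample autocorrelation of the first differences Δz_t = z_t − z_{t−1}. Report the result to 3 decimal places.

First differences Δz: -0.4, -3.0, 1.8, -3.4, 1.9, -1.9, 4.8
Mean of differences = -0.0286
Numerator Σ(Δz_t−Δz̄)(Δz_{t+1}−Δz̄) = -29.6422
Denominator Σ(Δz_t−Δz̄)² = 54.2143
r_1(Δz) = -29.6422 / 54.2143 = -0.547

-0.547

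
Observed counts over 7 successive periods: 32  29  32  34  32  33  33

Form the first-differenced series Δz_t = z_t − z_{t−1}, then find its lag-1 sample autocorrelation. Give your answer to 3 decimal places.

First differences Δz: -3, 3, 2, -2, 1, 0
Mean of differences = 0.1667
Numerator Σ(Δz_t−Δz̄)(Δz_{t+1}−Δz̄) = -9.6944
Denominator Σ(Δz_t−Δz̄)² = 26.8333
r_1(Δz) = -9.6944 / 26.8333 = -0.361

-0.361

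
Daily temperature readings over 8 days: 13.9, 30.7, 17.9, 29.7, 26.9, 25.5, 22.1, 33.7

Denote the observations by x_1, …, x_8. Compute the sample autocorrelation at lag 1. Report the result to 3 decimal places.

Mean x̄ = (13.9 + 30.7 + 17.9 + 29.7 + 26.9 + 25.5 + 22.1 + 33.7)/8 = 25.0500
Deviations from mean: -11.1500, 5.6500, -7.1500, 4.6500, 1.8500, 0.4500, -2.9500, 8.6500
Numerator Σ_{t=1}^{7}(x_t−x̄)(x_{t+1}−x̄) = -154.0525
Denominator Σ(x_t−x̄)² = 316.1400
r_1 = -154.0525 / 316.1400 = -0.487

-0.487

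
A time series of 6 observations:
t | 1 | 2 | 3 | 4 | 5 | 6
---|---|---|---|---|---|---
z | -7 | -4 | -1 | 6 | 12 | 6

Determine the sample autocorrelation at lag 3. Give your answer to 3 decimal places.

-0.419

Mean z̄ = (-7 − 4 − 1 + 6 + 12 + 6)/6 = 2.0000
Deviations from mean: -9.0000, -6.0000, -3.0000, 4.0000, 10.0000, 4.0000
Σ(z_t−z̄)(z_{t+3}−z̄) = (-36.0000) + (-60.0000) + (-12.0000) = -108.0000
Denominator Σ(z_t−z̄)² = 258.0000
r_3 = -108.0000 / 258.0000 = -0.419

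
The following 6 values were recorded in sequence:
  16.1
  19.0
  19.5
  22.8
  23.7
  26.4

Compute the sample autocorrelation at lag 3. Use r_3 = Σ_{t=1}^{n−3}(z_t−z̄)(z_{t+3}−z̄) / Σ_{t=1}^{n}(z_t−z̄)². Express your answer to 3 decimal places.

-0.323

Mean z̄ = (16.1 + 19.0 + 19.5 + 22.8 + 23.7 + 26.4)/6 = 21.2500
Deviations from mean: -5.1500, -2.2500, -1.7500, 1.5500, 2.4500, 5.1500
Numerator Σ_{t=1}^{3}(z_t−z̄)(z_{t+3}−z̄) = -22.5075
Denominator Σ(z_t−z̄)² = 69.5750
r_3 = -22.5075 / 69.5750 = -0.323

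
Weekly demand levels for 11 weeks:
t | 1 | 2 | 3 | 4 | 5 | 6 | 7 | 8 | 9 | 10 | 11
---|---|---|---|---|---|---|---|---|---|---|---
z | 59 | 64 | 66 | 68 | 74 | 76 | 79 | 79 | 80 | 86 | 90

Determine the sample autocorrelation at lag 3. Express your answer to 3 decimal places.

Mean z̄ = (59 + 64 + 66 + 68 + 74 + 76 + 79 + 79 + 80 + 86 + 90)/11 = 74.6364
Numerator Σ_{t=1}^{8}(z_t−z̄)(z_{t+3}−z̄) = 190.9669
Denominator Σ(z_t−z̄)² = 910.5455
r_3 = 190.9669 / 910.5455 = 0.210

0.210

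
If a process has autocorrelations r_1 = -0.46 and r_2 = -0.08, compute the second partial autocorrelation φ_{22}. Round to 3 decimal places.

-0.370

φ_{22} = (r_2 − r_1²) / (1 − r_1²)
r_1² = (-0.46)² = 0.2116
Numerator = -0.08 − 0.2116 = -0.2916; denominator = 1 − 0.2116 = 0.7884
φ_{22} = -0.2916 / 0.7884 = -0.370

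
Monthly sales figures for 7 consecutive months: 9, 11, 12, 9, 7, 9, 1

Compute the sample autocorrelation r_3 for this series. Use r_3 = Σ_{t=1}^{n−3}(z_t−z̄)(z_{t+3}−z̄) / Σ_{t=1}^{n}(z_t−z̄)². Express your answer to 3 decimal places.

Mean z̄ = (9 + 11 + 12 + 9 + 7 + 9 + 1)/7 = 8.2857
Deviations from mean: 0.7143, 2.7143, 3.7143, 0.7143, -1.2857, 0.7143, -7.2857
Σ(z_t−z̄)(z_{t+3}−z̄) = (0.5102) + (-3.4898) + (2.6531) + (-5.2041) = -5.5306
Denominator Σ(z_t−z̄)² = 77.4286
r_3 = -5.5306 / 77.4286 = -0.071

-0.071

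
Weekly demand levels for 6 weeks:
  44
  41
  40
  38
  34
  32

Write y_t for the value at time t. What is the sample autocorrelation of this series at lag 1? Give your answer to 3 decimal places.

Mean ȳ = (44 + 41 + 40 + 38 + 34 + 32)/6 = 38.1667
Deviations from mean: 5.8333, 2.8333, 1.8333, -0.1667, -4.1667, -6.1667
Σ(y_t−ȳ)(y_{t+1}−ȳ) = (16.5278) + (5.1944) + (-0.3056) + (0.6944) + (25.6944) = 47.8056
Denominator Σ(y_t−ȳ)² = 100.8333
r_1 = 47.8056 / 100.8333 = 0.474

0.474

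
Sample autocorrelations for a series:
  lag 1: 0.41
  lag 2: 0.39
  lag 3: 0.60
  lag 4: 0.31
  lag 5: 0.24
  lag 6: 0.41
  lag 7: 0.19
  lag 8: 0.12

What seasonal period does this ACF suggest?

The largest autocorrelation is r_3 = 0.60; the remaining lags stay at or below 0.41. The elevated value at lag 1 (0.41), dropping to 0.39 at lag 2, reflects decaying short-term dependence rather than seasonality.
The dominant spike at lag 3 indicates a seasonal period of 3.

3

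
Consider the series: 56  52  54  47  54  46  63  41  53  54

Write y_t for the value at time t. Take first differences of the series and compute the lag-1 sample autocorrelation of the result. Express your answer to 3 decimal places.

-0.808

First differences Δy: -4, 2, -7, 7, -8, 17, -22, 12, 1
Mean of differences = -0.2222
Numerator Σ(Δy_t−Δȳ)(Δy_{t+1}−Δȳ) = -888.8272
Denominator Σ(Δy_t−Δȳ)² = 1099.5556
r_1(Δy) = -888.8272 / 1099.5556 = -0.808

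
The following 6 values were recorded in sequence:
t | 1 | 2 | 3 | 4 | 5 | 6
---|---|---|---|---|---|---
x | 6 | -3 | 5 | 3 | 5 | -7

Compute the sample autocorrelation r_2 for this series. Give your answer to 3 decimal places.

0.061

Mean x̄ = (6 − 3 + 5 + 3 + 5 − 7)/6 = 1.5000
Deviations from mean: 4.5000, -4.5000, 3.5000, 1.5000, 3.5000, -8.5000
Σ(x_t−x̄)(x_{t+2}−x̄) = (15.7500) + (-6.7500) + (12.2500) + (-12.7500) = 8.5000
Denominator Σ(x_t−x̄)² = 139.5000
r_2 = 8.5000 / 139.5000 = 0.061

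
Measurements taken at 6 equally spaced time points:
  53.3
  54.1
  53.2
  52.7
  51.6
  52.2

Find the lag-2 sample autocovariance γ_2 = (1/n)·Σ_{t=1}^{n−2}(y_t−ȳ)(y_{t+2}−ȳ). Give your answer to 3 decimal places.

Mean ȳ = (53.3 + 54.1 + 53.2 + 52.7 + 51.6 + 52.2)/6 = 52.8500
Σ_{t=1}^{4}(y_t−ȳ)(y_{t+2}−ȳ) = -0.3700
γ_2 = -0.3700 / 6 = -0.062

-0.062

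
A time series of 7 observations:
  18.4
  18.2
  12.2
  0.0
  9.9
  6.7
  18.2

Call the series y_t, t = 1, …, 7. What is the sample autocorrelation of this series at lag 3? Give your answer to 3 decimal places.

-0.564

Mean ȳ = (18.4 + 18.2 + 12.2 + 0.0 + 9.9 + 6.7 + 18.2)/7 = 11.9429
Deviations from mean: 6.4571, 6.2571, 0.2571, -11.9429, -2.0429, -5.2429, 6.2571
Σ(y_t−ȳ)(y_{t+3}−ȳ) = (-77.1167) + (-12.7824) + (-1.3482) + (-74.7282) = -165.9755
Denominator Σ(y_t−ȳ)² = 294.3571
r_3 = -165.9755 / 294.3571 = -0.564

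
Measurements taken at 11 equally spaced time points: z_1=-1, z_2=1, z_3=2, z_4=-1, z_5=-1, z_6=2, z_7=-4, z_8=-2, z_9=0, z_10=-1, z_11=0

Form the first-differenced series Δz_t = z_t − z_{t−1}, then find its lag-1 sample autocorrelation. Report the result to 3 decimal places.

-0.433

First differences Δz: 2, 1, -3, 0, 3, -6, 2, 2, -1, 1
Mean of differences = 0.1000
Numerator Σ(Δz_t−Δz̄)(Δz_{t+1}−Δz̄) = -29.8100
Denominator Σ(Δz_t−Δz̄)² = 68.9000
r_1(Δz) = -29.8100 / 68.9000 = -0.433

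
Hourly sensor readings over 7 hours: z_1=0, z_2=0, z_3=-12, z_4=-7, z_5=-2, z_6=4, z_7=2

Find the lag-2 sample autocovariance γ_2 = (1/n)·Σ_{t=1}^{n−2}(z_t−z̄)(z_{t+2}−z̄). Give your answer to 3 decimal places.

Mean z̄ = (0 + 0 − 12 − 7 − 2 + 4 + 2)/7 = -2.1429
Σ_{t=1}^{5}(z_t−z̄)(z_{t+2}−z̄) = -62.1837
γ_2 = -62.1837 / 7 = -8.883

-8.883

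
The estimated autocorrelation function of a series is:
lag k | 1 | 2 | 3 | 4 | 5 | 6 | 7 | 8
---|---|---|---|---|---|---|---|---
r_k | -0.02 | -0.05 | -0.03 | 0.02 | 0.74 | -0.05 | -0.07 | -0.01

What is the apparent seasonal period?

The largest autocorrelation is r_5 = 0.74; the remaining lags stay at or below 0.02.
The dominant spike at lag 5 indicates a seasonal period of 5.

5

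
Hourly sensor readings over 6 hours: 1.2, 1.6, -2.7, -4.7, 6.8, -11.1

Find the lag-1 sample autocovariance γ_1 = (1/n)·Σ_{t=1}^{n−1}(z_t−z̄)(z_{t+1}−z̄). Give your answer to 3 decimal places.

-16.311

Mean z̄ = (1.2 + 1.6 − 2.7 − 4.7 + 6.8 − 11.1)/6 = -1.4833
Σ_{t=1}^{5}(z_t−z̄)(z_{t+1}−z̄) = -97.8669
γ_1 = -97.8669 / 6 = -16.311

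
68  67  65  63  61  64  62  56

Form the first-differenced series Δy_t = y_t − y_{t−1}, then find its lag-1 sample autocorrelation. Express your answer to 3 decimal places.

First differences Δy: -1, -2, -2, -2, 3, -2, -6
Mean of differences = -1.7143
Numerator Σ(Δy_t−Δȳ)(Δy_{t+1}−Δȳ) = -1.5102
Denominator Σ(Δy_t−Δȳ)² = 41.4286
r_1(Δy) = -1.5102 / 41.4286 = -0.036

-0.036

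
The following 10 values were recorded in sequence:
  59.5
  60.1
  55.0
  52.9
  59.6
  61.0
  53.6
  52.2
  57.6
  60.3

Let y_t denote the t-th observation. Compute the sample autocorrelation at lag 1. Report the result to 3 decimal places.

0.114

Mean ȳ = (59.5 + 60.1 + 55.0 + 52.9 + 59.6 + 61.0 + 53.6 + 52.2 + 57.6 + 60.3)/10 = 57.1800
Numerator Σ_{t=1}^{9}(y_t−ȳ)(y_{t+1}−ȳ) = 11.9976
Denominator Σ(y_t−ȳ)² = 104.9560
r_1 = 11.9976 / 104.9560 = 0.114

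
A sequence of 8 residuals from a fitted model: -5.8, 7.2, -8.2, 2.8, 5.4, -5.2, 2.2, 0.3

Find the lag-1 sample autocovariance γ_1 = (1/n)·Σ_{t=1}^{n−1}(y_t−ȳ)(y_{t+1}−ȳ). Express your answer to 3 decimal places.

-18.355

Mean ȳ = (-5.8 + 7.2 − 8.2 + 2.8 + 5.4 − 5.2 + 2.2 + 0.3)/8 = -0.1625
Σ_{t=1}^{7}(y_t−ȳ)(y_{t+1}−ȳ) = -146.8439
γ_1 = -146.8439 / 8 = -18.355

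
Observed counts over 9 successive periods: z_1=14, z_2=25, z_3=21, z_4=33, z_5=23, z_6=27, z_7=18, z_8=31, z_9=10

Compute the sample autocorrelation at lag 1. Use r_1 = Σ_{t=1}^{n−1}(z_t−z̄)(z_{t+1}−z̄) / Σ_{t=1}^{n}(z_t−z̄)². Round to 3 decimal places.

-0.428

Mean z̄ = (14 + 25 + 21 + 33 + 23 + 27 + 18 + 31 + 10)/9 = 22.4444
Numerator Σ_{t=1}^{8}(z_t−z̄)(z_{t+1}−z̄) = -196.8642
Denominator Σ(z_t−z̄)² = 460.2222
r_1 = -196.8642 / 460.2222 = -0.428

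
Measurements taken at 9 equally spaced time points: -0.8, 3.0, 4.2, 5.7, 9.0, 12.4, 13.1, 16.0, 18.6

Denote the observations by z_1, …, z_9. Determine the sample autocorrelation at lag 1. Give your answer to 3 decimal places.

0.636

Mean z̄ = (-0.8 + 3.0 + 4.2 + 5.7 + 9.0 + 12.4 + 13.1 + 16.0 + 18.6)/9 = 9.0222
Numerator Σ_{t=1}^{8}(z_t−z̄)(z_{t+1}−z̄) = 213.2706
Denominator Σ(z_t−z̄)² = 335.4956
r_1 = 213.2706 / 335.4956 = 0.636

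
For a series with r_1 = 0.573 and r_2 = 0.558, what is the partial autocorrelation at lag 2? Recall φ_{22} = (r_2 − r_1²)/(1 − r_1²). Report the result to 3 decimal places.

φ_{22} = (r_2 − r_1²) / (1 − r_1²)
r_1² = (0.573)² = 0.328329
Numerator = 0.558 − 0.3283 = 0.2297; denominator = 1 − 0.3283 = 0.6717
φ_{22} = 0.2297 / 0.6717 = 0.342

0.342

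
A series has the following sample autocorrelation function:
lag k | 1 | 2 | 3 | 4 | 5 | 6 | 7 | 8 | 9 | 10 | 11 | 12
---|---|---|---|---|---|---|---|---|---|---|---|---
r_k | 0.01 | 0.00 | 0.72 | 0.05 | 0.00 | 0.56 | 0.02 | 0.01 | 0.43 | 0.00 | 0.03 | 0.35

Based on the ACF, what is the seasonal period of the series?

3

The largest autocorrelation is r_3 = 0.72, with weaker echoes at lags 6 (0.56), 9 (0.43) and 12 (0.35); the remaining lags stay at or below 0.05.
The dominant spike at lag 3 indicates a seasonal period of 3.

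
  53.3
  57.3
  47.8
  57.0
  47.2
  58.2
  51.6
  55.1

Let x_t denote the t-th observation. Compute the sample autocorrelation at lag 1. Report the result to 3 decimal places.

Mean x̄ = (53.3 + 57.3 + 47.8 + 57.0 + 47.2 + 58.2 + 51.6 + 55.1)/8 = 53.4375
Deviations from mean: -0.1375, 3.8625, -5.6375, 3.5625, -6.2375, 4.7625, -1.8375, 1.6625
Σ(x_t−x̄)(x_{t+1}−x̄) = (-0.5311) + (-21.7748) + (-20.0836) + (-22.2211) + (-29.7061) + (-8.7511) + (-3.0548) = -106.1227
Denominator Σ(x_t−x̄)² = 127.1388
r_1 = -106.1227 / 127.1388 = -0.835

-0.835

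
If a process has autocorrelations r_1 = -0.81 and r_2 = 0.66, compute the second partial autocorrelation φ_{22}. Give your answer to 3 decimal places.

φ_{22} = (r_2 − r_1²) / (1 − r_1²)
r_1² = (-0.81)² = 0.6561
Numerator = 0.66 − 0.6561 = 0.0039; denominator = 1 − 0.6561 = 0.3439
φ_{22} = 0.0039 / 0.3439 = 0.011

0.011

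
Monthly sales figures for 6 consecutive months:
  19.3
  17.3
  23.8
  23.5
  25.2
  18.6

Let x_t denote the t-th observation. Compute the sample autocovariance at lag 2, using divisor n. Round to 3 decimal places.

-1.652

Mean x̄ = (19.3 + 17.3 + 23.8 + 23.5 + 25.2 + 18.6)/6 = 21.2833
Deviations: -1.9833, -3.9833, 2.5167, 2.2167, 3.9167, -2.6833
Σ_{t=1}^{4}(x_t−x̄)(x_{t+2}−x̄) = -9.9122
γ_2 = -9.9122 / 6 = -1.652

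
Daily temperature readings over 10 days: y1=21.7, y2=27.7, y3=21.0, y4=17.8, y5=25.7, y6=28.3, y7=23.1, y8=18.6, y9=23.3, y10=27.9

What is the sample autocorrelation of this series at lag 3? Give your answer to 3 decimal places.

-0.028

Mean ȳ = (21.7 + 27.7 + 21.0 + 17.8 + 25.7 + 28.3 + 23.1 + 18.6 + 23.3 + 27.9)/10 = 23.5100
Numerator Σ_{t=1}^{7}(y_t−ȳ)(y_{t+3}−ȳ) = -3.7293
Denominator Σ(y_t−ȳ)² = 131.0690
r_3 = -3.7293 / 131.0690 = -0.028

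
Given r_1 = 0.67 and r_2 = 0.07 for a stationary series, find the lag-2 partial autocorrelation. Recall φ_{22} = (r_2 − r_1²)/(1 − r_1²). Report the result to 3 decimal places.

-0.688

φ_{22} = (r_2 − r_1²) / (1 − r_1²)
r_1² = (0.67)² = 0.4489
Numerator = 0.07 − 0.4489 = -0.3789; denominator = 1 − 0.4489 = 0.5511
φ_{22} = -0.3789 / 0.5511 = -0.688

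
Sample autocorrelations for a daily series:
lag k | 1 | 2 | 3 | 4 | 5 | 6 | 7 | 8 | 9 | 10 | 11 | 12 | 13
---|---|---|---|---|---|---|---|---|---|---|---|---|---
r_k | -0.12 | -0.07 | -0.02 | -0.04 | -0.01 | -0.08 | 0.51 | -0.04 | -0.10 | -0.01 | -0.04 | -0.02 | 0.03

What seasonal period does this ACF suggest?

7

The largest autocorrelation is r_7 = 0.51; the remaining lags stay at or below 0.03.
The dominant spike at lag 7 indicates a seasonal period of 7.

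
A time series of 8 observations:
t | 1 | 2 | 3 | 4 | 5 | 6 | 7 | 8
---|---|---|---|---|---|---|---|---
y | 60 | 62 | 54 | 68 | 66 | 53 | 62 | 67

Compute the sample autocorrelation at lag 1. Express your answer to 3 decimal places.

Mean ȳ = (60 + 62 + 54 + 68 + 66 + 53 + 62 + 67)/8 = 61.5000
Deviations from mean: -1.5000, 0.5000, -7.5000, 6.5000, 4.5000, -8.5000, 0.5000, 5.5000
Numerator Σ_{t=1}^{7}(y_t−ȳ)(y_{t+1}−ȳ) = -63.7500
Denominator Σ(y_t−ȳ)² = 224.0000
r_1 = -63.7500 / 224.0000 = -0.285

-0.285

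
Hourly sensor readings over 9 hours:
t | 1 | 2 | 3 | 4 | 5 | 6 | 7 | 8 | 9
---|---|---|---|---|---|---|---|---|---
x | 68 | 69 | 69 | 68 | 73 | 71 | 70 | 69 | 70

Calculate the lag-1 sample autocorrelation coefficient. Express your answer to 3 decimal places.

0.078

Mean x̄ = (68 + 69 + 69 + 68 + 73 + 71 + 70 + 69 + 70)/9 = 69.6667
Numerator Σ_{t=1}^{8}(x_t−x̄)(x_{t+1}−x̄) = 1.5556
Denominator Σ(x_t−x̄)² = 20.0000
r_1 = 1.5556 / 20.0000 = 0.078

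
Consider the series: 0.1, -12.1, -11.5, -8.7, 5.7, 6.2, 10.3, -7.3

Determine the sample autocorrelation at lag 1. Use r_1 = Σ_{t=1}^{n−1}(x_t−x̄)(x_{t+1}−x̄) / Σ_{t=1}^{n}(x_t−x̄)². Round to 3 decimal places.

0.340

Mean x̄ = (0.1 − 12.1 − 11.5 − 8.7 + 5.7 + 6.2 + 10.3 − 7.3)/8 = -2.1625
Deviations from mean: 2.2625, -9.9375, -9.3375, -6.5375, 7.8625, 8.3625, 12.4625, -5.1375
Numerator Σ_{t=1}^{7}(x_t−x̄)(x_{t+1}−x̄) = 185.8923
Denominator Σ(x_t−x̄)² = 547.2588
r_1 = 185.8923 / 547.2588 = 0.340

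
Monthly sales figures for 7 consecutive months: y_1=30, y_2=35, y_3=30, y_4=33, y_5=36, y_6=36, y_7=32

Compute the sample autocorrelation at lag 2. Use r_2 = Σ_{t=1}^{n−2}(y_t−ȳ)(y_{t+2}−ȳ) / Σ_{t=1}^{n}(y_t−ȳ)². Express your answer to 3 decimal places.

-0.074

Mean ȳ = (30 + 35 + 30 + 33 + 36 + 36 + 32)/7 = 33.1429
Deviations from mean: -3.1429, 1.8571, -3.1429, -0.1429, 2.8571, 2.8571, -1.1429
Σ(y_t−ȳ)(y_{t+2}−ȳ) = (9.8776) + (-0.2653) + (-8.9796) + (-0.4082) + (-3.2653) = -3.0408
Denominator Σ(y_t−ȳ)² = 40.8571
r_2 = -3.0408 / 40.8571 = -0.074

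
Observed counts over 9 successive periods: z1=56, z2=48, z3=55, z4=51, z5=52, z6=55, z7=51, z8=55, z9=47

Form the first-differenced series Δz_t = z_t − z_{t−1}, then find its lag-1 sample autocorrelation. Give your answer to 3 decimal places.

-0.615

First differences Δz: -8, 7, -4, 1, 3, -4, 4, -8
Mean of differences = -1.1250
Numerator Σ(Δz_t−Δz̄)(Δz_{t+1}−Δz̄) = -138.3906
Denominator Σ(Δz_t−Δz̄)² = 224.8750
r_1(Δz) = -138.3906 / 224.8750 = -0.615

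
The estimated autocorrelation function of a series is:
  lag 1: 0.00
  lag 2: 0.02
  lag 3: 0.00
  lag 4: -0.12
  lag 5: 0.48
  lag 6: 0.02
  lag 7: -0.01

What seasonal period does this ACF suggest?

5

The largest autocorrelation is r_5 = 0.48; the remaining lags stay at or below 0.02.
The dominant spike at lag 5 indicates a seasonal period of 5.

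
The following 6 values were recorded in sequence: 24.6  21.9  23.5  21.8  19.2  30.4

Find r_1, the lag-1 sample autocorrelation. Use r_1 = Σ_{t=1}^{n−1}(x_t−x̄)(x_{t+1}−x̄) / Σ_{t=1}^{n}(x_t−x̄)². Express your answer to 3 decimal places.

Mean x̄ = (24.6 + 21.9 + 23.5 + 21.8 + 19.2 + 30.4)/6 = 23.5667
Numerator Σ_{t=1}^{5}(x_t−x̄)(x_{t+1}−x̄) = -23.6178
Denominator Σ(x_t−x̄)² = 72.7333
r_1 = -23.6178 / 72.7333 = -0.325

-0.325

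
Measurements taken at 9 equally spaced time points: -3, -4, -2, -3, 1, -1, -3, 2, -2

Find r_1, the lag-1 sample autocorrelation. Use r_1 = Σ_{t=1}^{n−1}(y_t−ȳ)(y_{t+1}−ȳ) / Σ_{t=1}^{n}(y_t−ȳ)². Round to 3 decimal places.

-0.139

Mean ȳ = (-3 − 4 − 2 − 3 + 1 − 1 − 3 + 2 − 2)/9 = -1.6667
Numerator Σ_{t=1}^{8}(y_t−ȳ)(y_{t+1}−ȳ) = -4.4444
Denominator Σ(y_t−ȳ)² = 32.0000
r_1 = -4.4444 / 32.0000 = -0.139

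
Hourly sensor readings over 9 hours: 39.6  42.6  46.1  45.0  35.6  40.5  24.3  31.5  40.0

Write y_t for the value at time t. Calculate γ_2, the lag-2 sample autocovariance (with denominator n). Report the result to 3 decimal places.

Mean ȳ = (39.6 + 42.6 + 46.1 + 45.0 + 35.6 + 40.5 + 24.3 + 31.5 + 40.0)/9 = 38.3556
Σ_{t=1}^{7}(y_t−ȳ)(y_{t+2}−ȳ) = 31.6638
γ_2 = 31.6638 / 9 = 3.518

3.518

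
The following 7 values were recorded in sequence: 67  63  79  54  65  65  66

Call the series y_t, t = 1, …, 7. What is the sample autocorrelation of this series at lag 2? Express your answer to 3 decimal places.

0.147

Mean ȳ = (67 + 63 + 79 + 54 + 65 + 65 + 66)/7 = 65.5714
Σ(y_t−ȳ)(y_{t+2}−ȳ) = (19.1837) + (29.7551) + (-7.6735) + (6.6122) + (-0.2449) = 47.6327
Denominator Σ(y_t−ȳ)² = 323.7143
r_2 = 47.6327 / 323.7143 = 0.147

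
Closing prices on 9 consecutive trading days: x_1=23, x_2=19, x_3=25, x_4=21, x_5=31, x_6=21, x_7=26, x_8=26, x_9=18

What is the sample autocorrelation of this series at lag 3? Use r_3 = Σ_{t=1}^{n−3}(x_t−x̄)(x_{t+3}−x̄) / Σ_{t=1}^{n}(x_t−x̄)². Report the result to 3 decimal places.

Mean x̄ = (23 + 19 + 25 + 21 + 31 + 21 + 26 + 26 + 18)/9 = 23.3333
Σ(x_t−x̄)(x_{t+3}−x̄) = (0.7778) + (-33.2222) + (-3.8889) + (-6.2222) + (20.4444) + (12.4444) = -9.6667
Denominator Σ(x_t−x̄)² = 134.0000
r_3 = -9.6667 / 134.0000 = -0.072

-0.072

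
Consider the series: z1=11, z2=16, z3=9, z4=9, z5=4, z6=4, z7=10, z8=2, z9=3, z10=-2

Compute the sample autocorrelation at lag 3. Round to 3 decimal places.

-0.079

Mean z̄ = (11 + 16 + 9 + 9 + 4 + 4 + 10 + 2 + 3 − 2)/10 = 6.6000
Numerator Σ_{t=1}^{7}(z_t−z̄)(z_{t+3}−z̄) = -19.8800
Denominator Σ(z_t−z̄)² = 252.4000
r_3 = -19.8800 / 252.4000 = -0.079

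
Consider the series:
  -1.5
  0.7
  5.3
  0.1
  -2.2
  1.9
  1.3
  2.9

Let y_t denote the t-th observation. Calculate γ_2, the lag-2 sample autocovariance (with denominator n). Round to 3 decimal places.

Mean ȳ = (-1.5 + 0.7 + 5.3 + 0.1 − 2.2 + 1.9 + 1.3 + 2.9)/8 = 1.0625
Σ_{t=1}^{6}(y_t−ȳ)(y_{t+2}−ȳ) = -24.3766
γ_2 = -24.3766 / 8 = -3.047

-3.047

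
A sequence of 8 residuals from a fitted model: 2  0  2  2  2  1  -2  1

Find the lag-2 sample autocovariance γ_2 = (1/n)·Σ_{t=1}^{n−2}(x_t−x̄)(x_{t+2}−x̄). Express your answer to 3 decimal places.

-0.250

Mean x̄ = (2 + 0 + 2 + 2 + 2 + 1 − 2 + 1)/8 = 1.0000
Deviations: 1.0000, -1.0000, 1.0000, 1.0000, 1.0000, 0.0000, -3.0000, 0.0000
Σ_{t=1}^{6}(x_t−x̄)(x_{t+2}−x̄) = -2.0000
γ_2 = -2.0000 / 8 = -0.250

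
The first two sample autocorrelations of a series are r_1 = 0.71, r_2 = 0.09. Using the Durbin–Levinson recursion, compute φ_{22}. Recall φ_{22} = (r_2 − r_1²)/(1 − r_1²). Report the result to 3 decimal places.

-0.835

φ_{22} = (r_2 − r_1²) / (1 − r_1²)
r_1² = (0.71)² = 0.5041
Numerator = 0.09 − 0.5041 = -0.4141; denominator = 1 − 0.5041 = 0.4959
φ_{22} = -0.4141 / 0.4959 = -0.835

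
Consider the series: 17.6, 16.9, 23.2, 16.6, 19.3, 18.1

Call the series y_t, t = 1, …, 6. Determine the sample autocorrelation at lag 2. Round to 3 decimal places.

Mean ȳ = (17.6 + 16.9 + 23.2 + 16.6 + 19.3 + 18.1)/6 = 18.6167
Σ(y_t−ȳ)(y_{t+2}−ȳ) = (-4.6597) + (3.4619) + (3.1319) + (1.0419) = 2.9761
Denominator Σ(y_t−ȳ)² = 29.7883
r_2 = 2.9761 / 29.7883 = 0.100

0.100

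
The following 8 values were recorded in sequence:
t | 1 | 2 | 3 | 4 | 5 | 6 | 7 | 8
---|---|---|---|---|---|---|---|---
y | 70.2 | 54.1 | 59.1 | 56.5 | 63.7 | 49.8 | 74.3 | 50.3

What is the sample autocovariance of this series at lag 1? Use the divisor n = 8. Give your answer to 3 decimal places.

Mean ȳ = (70.2 + 54.1 + 59.1 + 56.5 + 63.7 + 49.8 + 74.3 + 50.3)/8 = 59.7500
Σ_{t=1}^{7}(y_t−ȳ)(y_{t+1}−ȳ) = -387.6675
γ_1 = -387.6675 / 8 = -48.458

-48.458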